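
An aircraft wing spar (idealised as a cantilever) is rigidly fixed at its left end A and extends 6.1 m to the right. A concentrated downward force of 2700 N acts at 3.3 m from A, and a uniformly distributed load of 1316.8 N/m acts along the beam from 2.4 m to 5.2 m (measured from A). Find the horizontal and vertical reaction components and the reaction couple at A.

Resultant of the distributed load: 1316.8 × 2.8 = 3687.04 N at 3.8 m from A.
ΣF_x = 0: A_x = 0.
ΣF_y = 0: A_y − 2700 − 1316.8·2.8 = 0 → A_y = 6387 N.
ΣM about A: M_A − 2700·3.3 − (1316.8·2.8)·3.8 = 0 → M_A = 22920 N·m.

A_x = 0, A_y = 6387 N, M_A = 22920 N·m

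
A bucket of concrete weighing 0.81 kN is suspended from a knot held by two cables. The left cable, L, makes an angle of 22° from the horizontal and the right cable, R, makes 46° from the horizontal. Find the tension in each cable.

ΣF_x = 0: −T_L·cos22° + T_R·cos46° = 0 → T_R = 1.33473·T_L.
ΣF_y = 0: T_L·sin22° + T_R·sin46° = 0.81.
Substitute: T_L·(0.374607 + 1.33473·0.71934) = 0.81 → T_L = 0.606864 ≈ 0.6069 kN.
Then T_R = 1.33473 × 0.606864 = 0.8100 kN.

T_L = 0.6069 kN, T_R = 0.8100 kN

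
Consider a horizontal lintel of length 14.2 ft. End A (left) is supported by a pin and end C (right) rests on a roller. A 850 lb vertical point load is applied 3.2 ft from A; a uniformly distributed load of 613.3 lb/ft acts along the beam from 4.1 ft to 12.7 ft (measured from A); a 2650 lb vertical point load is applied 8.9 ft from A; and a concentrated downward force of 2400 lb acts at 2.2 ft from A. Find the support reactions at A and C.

Resultant of the distributed load: 613.3 × 8.6 = 5274.38 lb at 8.4 ft from A.
Taking moments about A: C_y·14.2 − 850·3.2 − (613.3·8.6)·8.4 − 2650·8.9 − 2400·2.2 = 0 → C_y = 75889.792/14.2 = 5344.35 ≈ 5344 lb.
ΣF_y = 0: A_y + 5344.35 − 850 − 613.3·8.6 − 2650 − 2400 = 0 → A_y = 5830 lb.
ΣF_x = 0: no horizontal applied forces, so A_x = 0.

A_x = 0, A_y = 5830 lb, C_y = 5344 lb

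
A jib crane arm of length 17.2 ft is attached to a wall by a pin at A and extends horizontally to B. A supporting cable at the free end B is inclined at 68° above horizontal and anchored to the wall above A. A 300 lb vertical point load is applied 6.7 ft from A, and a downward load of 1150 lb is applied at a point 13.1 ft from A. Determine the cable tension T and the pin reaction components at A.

ΣM about A: T·sin68°·17.2 − 300·6.7 − 1150·13.1 = 0 → T = 17075/(17.2·0.927184) = 1070.7 ≈ 1071 lb.
ΣF_x = 0: A_x − T·cos68° = 0 → A_x = 1070.7 × 0.374607 = 401.1 lb.
ΣF_y = 0: A_y + T·sin68° − 300 − 1150 = 0 → A_y = 1450 − 1070.7 × 0.927184 = 457.3 lb.

T = 1071 lb, A_x = 401.1 lb, A_y = 457.3 lb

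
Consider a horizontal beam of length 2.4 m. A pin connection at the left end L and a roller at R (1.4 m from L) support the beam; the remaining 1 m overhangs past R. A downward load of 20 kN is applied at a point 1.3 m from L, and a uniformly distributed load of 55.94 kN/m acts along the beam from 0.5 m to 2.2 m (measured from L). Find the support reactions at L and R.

Resultant of the distributed load: 55.94 × 1.7 = 95.098 kN at 1.35 m from L.
ΣM about L: R_y·1.4 − 20·1.3 − (55.94·1.7)·1.35 = 0 → R_y = 154.3823/1.4 = 110.273 ≈ 110.3 kN.
ΣF_y = 0: L_y + 110.273 − 20 − 55.94·1.7 = 0 → L_y = 4.825 kN.
ΣF_x = 0: no horizontal applied forces, so L_x = 0.

L_x = 0, L_y = 4.825 kN, R_y = 110.3 kN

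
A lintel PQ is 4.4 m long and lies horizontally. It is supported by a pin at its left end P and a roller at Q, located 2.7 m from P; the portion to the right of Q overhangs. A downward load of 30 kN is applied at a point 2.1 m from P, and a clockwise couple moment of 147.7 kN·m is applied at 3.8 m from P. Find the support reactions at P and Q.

P_x = 0, P_y = -48.04 kN, Q_y = 78.04 kN

Moments about P: Q_y·2.7 − 30·2.1 − 147.7 = 0 → Q_y = 210.7/2.7 = 78.037 ≈ 78.04 kN.
ΣF_y = 0: P_y + 78.037 − 30 = 0 → P_y = -48.04 kN.
ΣF_x = 0: no horizontal applied forces, so P_x = 0.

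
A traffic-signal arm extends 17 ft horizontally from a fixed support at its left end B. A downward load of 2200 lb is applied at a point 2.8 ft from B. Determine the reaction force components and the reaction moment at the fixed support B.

ΣF_x = 0: B_x = 0.
ΣF_y = 0: B_y − 2200 = 0 → B_y = 2200 lb.
ΣM about B: M_B − 2200·2.8 = 0 → M_B = 6160 lb·ft.

B_x = 0, B_y = 2200 lb, M_B = 6160 lb·ft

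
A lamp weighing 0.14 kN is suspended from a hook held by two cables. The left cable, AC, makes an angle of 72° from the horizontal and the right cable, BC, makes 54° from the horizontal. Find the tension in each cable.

ΣF_x = 0: −T_AC·cos72° + T_BC·cos54° = 0 → T_BC = 0.525731·T_AC.
ΣF_y = 0: T_AC·sin72° + T_BC·sin54° = 0.14.
Substitute: T_AC·(0.951057 + 0.525731·0.809017) = 0.14 → T_AC = 0.101716 ≈ 0.1017 kN.
Then T_BC = 0.525731 × 0.101716 = 0.05348 kN.

T_AC = 0.1017 kN, T_BC = 0.05348 kN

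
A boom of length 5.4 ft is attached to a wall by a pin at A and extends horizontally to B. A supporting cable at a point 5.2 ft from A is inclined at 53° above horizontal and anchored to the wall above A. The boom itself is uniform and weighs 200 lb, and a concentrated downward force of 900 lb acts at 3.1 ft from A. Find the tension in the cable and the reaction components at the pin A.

ΣM about A: T·sin53°·5.2 − 200·2.7 − 900·3.1 = 0 → T = 3330/(5.2·0.798636) = 801.848 ≈ 801.8 lb.
ΣF_x = 0: A_x − T·cos53° = 0 → A_x = 801.848 × 0.601815 = 482.6 lb.
ΣF_y = 0: A_y + T·sin53° − 200 − 900 = 0 → A_y = 1100 − 801.848 × 0.798636 = 459.6 lb.

T = 801.8 lb, A_x = 482.6 lb, A_y = 459.6 lb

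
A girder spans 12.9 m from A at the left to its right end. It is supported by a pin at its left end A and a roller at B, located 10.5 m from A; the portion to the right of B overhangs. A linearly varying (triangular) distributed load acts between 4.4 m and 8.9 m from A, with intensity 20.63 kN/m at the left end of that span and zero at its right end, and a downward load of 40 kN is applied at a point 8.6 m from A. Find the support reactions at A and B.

A_x = 0, A_y = 27.57 kN, B_y = 58.84 kN

Resultant of the triangular load: ½ × 20.63 × 4.5 = 46.4175 kN, acting at 5.9 m from A (one-third of the span from the peak).
ΣM about A: B_y·10.5 − (½·20.63·4.5)·5.9 − 40·8.6 = 0 → B_y = 617.86325/10.5 = 58.8441 ≈ 58.84 kN.
ΣF_y = 0: A_y + 58.8441 − ½·20.63·4.5 − 40 = 0 → A_y = 27.57 kN.
ΣF_x = 0: no horizontal applied forces, so A_x = 0.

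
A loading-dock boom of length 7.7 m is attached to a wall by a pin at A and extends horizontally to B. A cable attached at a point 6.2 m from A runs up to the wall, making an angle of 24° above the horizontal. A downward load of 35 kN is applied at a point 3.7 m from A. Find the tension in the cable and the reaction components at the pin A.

ΣM about A: T·sin24°·6.2 − 35·3.7 = 0 → T = 129.5/(6.2·0.406737) = 51.3528 ≈ 51.35 kN.
ΣF_x = 0: A_x − T·cos24° = 0 → A_x = 51.3528 × 0.913545 = 46.91 kN.
ΣF_y = 0: A_y + T·sin24° − 35 = 0 → A_y = 35 − 51.3528 × 0.406737 = 14.11 kN.

T = 51.35 kN, A_x = 46.91 kN, A_y = 14.11 kN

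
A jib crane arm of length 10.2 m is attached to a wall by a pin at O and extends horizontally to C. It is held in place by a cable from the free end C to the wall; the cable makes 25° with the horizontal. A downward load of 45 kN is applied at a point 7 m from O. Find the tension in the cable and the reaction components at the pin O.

T = 73.07 kN, O_x = 66.23 kN, O_y = 14.12 kN

ΣM about O: T·sin25°·10.2 − 45·7 = 0 → T = 315/(10.2·0.422618) = 73.0739 ≈ 73.07 kN.
ΣF_x = 0: O_x − T·cos25° = 0 → O_x = 73.0739 × 0.906308 = 66.23 kN.
ΣF_y = 0: O_y + T·sin25° − 45 = 0 → O_y = 45 − 73.0739 × 0.422618 = 14.12 kN.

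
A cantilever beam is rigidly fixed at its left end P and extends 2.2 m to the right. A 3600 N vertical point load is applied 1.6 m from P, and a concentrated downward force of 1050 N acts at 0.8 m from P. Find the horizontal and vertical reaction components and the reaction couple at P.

ΣF_x = 0: P_x = 0.
ΣF_y = 0: P_y − 3600 − 1050 = 0 → P_y = 4650 N.
ΣM about P: M_P − 3600·1.6 − 1050·0.8 = 0 → M_P = 6600 N·m.

P_x = 0, P_y = 4650 N, M_P = 6600 N·m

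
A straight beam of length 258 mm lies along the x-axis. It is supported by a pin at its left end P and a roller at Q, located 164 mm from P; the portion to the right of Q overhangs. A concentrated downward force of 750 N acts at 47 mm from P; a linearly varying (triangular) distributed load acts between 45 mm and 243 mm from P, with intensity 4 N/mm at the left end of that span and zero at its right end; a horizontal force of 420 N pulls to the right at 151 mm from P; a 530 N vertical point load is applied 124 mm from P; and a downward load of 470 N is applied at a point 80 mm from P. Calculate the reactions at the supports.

P_x = -420.0 N, P_y = 1033 N, Q_y = 1113 N

Resultant of the triangular load: ½ × 4 × 198 = 396 N, acting at 111 mm from P (one-third of the span from the peak).
Taking moments about P: Q_y·164 − 750·47 − (½·4·198)·111 − 530·124 − 470·80 = 0 → Q_y = 182526/164 = 1112.96 ≈ 1113 N.
ΣF_y = 0: P_y + 1112.96 − 750 − ½·4·198 − 530 − 470 = 0 → P_y = 1033 N.
ΣF_x = 0: P_x + 420 = 0 → P_x = -420.0 N.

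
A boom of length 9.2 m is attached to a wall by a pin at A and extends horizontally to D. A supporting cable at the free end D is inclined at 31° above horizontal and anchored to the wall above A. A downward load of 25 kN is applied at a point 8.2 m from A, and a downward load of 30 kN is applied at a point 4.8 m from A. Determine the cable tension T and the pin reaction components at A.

T = 73.65 kN, A_x = 63.13 kN, A_y = 17.07 kN

ΣM about A: T·sin31°·9.2 − 25·8.2 − 30·4.8 = 0 → T = 349/(9.2·0.515038) = 73.6543 ≈ 73.65 kN.
ΣF_x = 0: A_x − T·cos31° = 0 → A_x = 73.6543 × 0.857167 = 63.13 kN.
ΣF_y = 0: A_y + T·sin31° − 25 − 30 = 0 → A_y = 55 − 73.6543 × 0.515038 = 17.07 kN.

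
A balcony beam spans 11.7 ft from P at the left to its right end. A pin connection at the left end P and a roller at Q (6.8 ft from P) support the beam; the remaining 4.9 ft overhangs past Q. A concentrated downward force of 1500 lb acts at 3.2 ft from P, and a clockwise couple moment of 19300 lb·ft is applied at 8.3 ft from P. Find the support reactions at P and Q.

P_x = 0, P_y = -2044 lb, Q_y = 3544 lb

Taking moments about P: Q_y·6.8 − 1500·3.2 − 19300 = 0 → Q_y = 24100/6.8 = 3544.12 ≈ 3544 lb.
ΣF_y = 0: P_y + 3544.12 − 1500 = 0 → P_y = -2044 lb.
ΣF_x = 0: no horizontal applied forces, so P_x = 0.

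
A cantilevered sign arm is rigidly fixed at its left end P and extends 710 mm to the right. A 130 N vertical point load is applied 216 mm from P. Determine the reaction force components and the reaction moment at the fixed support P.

ΣF_x = 0: P_x = 0.
ΣF_y = 0: P_y − 130 = 0 → P_y = 130.0 N.
ΣM about P: M_P − 130·216 = 0 → M_P = 28080 N·mm.

P_x = 0, P_y = 130.0 N, M_P = 28080 N·mm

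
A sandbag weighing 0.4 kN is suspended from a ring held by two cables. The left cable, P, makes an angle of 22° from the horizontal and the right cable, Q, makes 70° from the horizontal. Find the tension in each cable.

T_P = 0.1369 kN, T_Q = 0.3711 kN

ΣF_x = 0: −T_P·cos22° + T_Q·cos70° = 0 → T_Q = 2.7109·T_P.
ΣF_y = 0: T_P·sin22° + T_Q·sin70° = 0.4.
Substitute: T_P·(0.374607 + 2.7109·0.939693) = 0.4 → T_P = 0.136892 ≈ 0.1369 kN.
Then T_Q = 2.7109 × 0.136892 = 0.3711 kN.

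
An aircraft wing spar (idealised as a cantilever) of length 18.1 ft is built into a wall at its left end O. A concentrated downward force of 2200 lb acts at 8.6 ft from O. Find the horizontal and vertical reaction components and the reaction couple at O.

O_x = 0, O_y = 2200 lb, M_O = 18920 lb·ft

ΣF_x = 0: O_x = 0.
ΣF_y = 0: O_y − 2200 = 0 → O_y = 2200 lb.
ΣM about O: M_O − 2200·8.6 = 0 → M_O = 18920 lb·ft.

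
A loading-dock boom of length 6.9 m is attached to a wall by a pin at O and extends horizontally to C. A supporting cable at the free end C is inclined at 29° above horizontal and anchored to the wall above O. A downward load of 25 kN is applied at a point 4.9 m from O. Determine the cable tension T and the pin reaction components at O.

T = 36.62 kN, O_x = 32.03 kN, O_y = 7.246 kN

ΣM about O: T·sin29°·6.9 − 25·4.9 = 0 → T = 122.5/(6.9·0.48481) = 36.6198 ≈ 36.62 kN.
ΣF_x = 0: O_x − T·cos29° = 0 → O_x = 36.6198 × 0.87462 = 32.03 kN.
ΣF_y = 0: O_y + T·sin29° − 25 = 0 → O_y = 25 − 36.6198 × 0.48481 = 7.246 kN.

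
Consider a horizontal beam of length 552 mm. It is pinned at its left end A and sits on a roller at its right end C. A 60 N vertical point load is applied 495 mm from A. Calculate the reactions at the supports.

Taking moments about A: C_y·552 − 60·495 = 0 → C_y = 29700/552 = 53.8043 ≈ 53.80 N.
ΣF_y = 0: A_y + 53.8043 − 60 = 0 → A_y = 6.196 N.
ΣF_x = 0: no horizontal applied forces, so A_x = 0.

A_x = 0, A_y = 6.196 N, C_y = 53.80 N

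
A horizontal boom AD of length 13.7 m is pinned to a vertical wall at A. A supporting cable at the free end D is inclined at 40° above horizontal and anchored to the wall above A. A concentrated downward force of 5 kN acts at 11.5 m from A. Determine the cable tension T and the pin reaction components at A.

T = 6.529 kN, A_x = 5.002 kN, A_y = 0.8029 kN

ΣM about A: T·sin40°·13.7 − 5·11.5 = 0 → T = 57.5/(13.7·0.642788) = 6.52949 ≈ 6.529 kN.
ΣF_x = 0: A_x − T·cos40° = 0 → A_x = 6.52949 × 0.766044 = 5.002 kN.
ΣF_y = 0: A_y + T·sin40° − 5 = 0 → A_y = 5 − 6.52949 × 0.642788 = 0.8029 kN.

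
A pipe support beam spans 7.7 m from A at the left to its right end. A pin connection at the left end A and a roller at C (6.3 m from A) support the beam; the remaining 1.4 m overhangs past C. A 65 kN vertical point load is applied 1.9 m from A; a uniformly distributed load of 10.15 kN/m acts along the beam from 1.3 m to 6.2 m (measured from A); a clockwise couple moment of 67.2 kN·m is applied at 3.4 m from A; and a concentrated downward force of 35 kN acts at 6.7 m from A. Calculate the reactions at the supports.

A_x = 0, A_y = 52.64 kN, C_y = 97.10 kN

Resultant of the distributed load: 10.15 × 4.9 = 49.735 kN at 3.75 m from A.
Moments about A: C_y·6.3 − 65·1.9 − (10.15·4.9)·3.75 − 67.2 − 35·6.7 = 0 → C_y = 611.70625/6.3 = 97.0962 ≈ 97.10 kN.
ΣF_y = 0: A_y + 97.0962 − 65 − 10.15·4.9 − 35 = 0 → A_y = 52.64 kN.
ΣF_x = 0: no horizontal applied forces, so A_x = 0.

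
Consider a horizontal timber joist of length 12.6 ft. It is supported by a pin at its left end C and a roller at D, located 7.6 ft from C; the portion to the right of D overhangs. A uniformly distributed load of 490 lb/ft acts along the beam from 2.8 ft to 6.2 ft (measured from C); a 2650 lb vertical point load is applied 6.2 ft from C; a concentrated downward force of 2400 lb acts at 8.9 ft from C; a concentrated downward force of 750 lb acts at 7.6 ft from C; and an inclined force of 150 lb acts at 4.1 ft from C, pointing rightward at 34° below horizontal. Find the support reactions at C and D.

Resultant of the distributed load: 490 × 3.4 = 1666 lb at 4.5 ft from C.
Taking moments about C: D_y·7.6 − (490·3.4)·4.5 − 2650·6.2 − 2400·8.9 − 750·7.6 − 150·sin34°·4.1 = 0 → D_y = 51330.9/7.6 = 6754.07 ≈ 6754 lb.
ΣF_y = 0: C_y + 6754.07 − 490·3.4 − 2650 − 2400 − 750 − 150·sin34° = 0 → C_y = 795.8 lb.
ΣF_x = 0: C_x + 150·cos34° = 0 → C_x = -124.4 lb.

C_x = -124.4 lb, C_y = 795.8 lb, D_y = 6754 lb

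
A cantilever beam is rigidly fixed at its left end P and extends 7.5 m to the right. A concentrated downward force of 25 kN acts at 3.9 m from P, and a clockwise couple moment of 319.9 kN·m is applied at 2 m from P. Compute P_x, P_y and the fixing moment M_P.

P_x = 0, P_y = 25.00 kN, M_P = 417.4 kN·m

ΣF_x = 0: P_x = 0.
ΣF_y = 0: P_y − 25 = 0 → P_y = 25.00 kN.
ΣM about P: M_P − 25·3.9 − 319.9 = 0 → M_P = 417.4 kN·m.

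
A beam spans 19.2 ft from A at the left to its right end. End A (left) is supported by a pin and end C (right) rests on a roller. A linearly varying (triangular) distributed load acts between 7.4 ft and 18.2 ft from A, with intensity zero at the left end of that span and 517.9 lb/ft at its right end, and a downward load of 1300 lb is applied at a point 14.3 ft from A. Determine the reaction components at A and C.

A_x = 0, A_y = 1002 lb, C_y = 3095 lb

Resultant of the triangular load: ½ × 517.9 × 10.8 = 2796.66 lb, acting at 14.6 ft from A (one-third of the span from the peak).
ΣM about A: C_y·19.2 − (½·517.9·10.8)·14.6 − 1300·14.3 = 0 → C_y = 59421.236/19.2 = 3094.86 ≈ 3095 lb.
ΣF_y = 0: A_y + 3094.86 − ½·517.9·10.8 − 1300 = 0 → A_y = 1002 lb.
ΣF_x = 0: no horizontal applied forces, so A_x = 0.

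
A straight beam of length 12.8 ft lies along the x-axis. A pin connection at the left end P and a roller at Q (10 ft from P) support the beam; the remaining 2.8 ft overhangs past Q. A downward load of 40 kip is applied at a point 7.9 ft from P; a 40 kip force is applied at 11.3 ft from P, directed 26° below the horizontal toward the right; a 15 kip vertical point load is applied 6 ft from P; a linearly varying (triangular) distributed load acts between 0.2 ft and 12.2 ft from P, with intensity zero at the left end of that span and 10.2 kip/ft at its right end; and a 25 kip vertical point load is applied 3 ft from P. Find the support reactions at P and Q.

P_x = -35.95 kip, P_y = 40.64 kip, Q_y = 118.1 kip

Resultant of the triangular load: ½ × 10.2 × 12 = 61.2 kip, acting at 8.2 ft from P (one-third of the span from the peak).
Moments about P: Q_y·10 − 40·7.9 − 40·sin26°·11.3 − 15·6 − (½·10.2·12)·8.2 − 25·3 = 0 → Q_y = 1180.98/10 = 118.098 ≈ 118.1 kip.
ΣF_y = 0: P_y + 118.098 − 40 − 40·sin26° − 15 − ½·10.2·12 − 25 = 0 → P_y = 40.64 kip.
ΣF_x = 0: P_x + 40·cos26° = 0 → P_x = -35.95 kip.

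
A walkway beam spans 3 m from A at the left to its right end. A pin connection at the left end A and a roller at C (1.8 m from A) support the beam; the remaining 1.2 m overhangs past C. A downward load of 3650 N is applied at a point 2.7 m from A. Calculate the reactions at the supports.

A_x = 0, A_y = -1825 N, C_y = 5475 N

Taking moments about A: C_y·1.8 − 3650·2.7 = 0 → C_y = 9855/1.8 = 5475 N.
ΣF_y = 0: A_y + 5475 − 3650 = 0 → A_y = -1825 N.
ΣF_x = 0: no horizontal applied forces, so A_x = 0.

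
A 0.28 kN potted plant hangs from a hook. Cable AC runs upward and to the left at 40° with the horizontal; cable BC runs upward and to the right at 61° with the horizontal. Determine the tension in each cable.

ΣF_x = 0: −T_AC·cos40° + T_BC·cos61° = 0 → T_BC = 1.58009·T_AC.
ΣF_y = 0: T_AC·sin40° + T_BC·sin61° = 0.28.
Substitute: T_AC·(0.642788 + 1.58009·0.87462) = 0.28 → T_AC = 0.138288 ≈ 0.1383 kN.
Then T_BC = 1.58009 × 0.138288 = 0.2185 kN.

T_AC = 0.1383 kN, T_BC = 0.2185 kN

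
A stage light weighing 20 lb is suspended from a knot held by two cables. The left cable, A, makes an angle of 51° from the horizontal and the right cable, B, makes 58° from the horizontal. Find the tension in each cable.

T_A = 11.21 lb, T_B = 13.31 lb

ΣF_x = 0: −T_A·cos51° + T_B·cos58° = 0 → T_B = 1.18758·T_A.
ΣF_y = 0: T_A·sin51° + T_B·sin58° = 20.
Substitute: T_A·(0.777146 + 1.18758·0.848048) = 20 → T_A = 11.2091 ≈ 11.21 lb.
Then T_B = 1.18758 × 11.2091 = 13.31 lb.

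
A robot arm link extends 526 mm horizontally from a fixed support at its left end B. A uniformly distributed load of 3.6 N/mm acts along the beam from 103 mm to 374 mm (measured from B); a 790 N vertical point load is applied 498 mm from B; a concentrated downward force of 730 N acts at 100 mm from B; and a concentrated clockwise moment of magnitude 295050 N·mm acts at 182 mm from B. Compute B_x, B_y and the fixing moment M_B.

B_x = 0, B_y = 2496 N, M_B = 994200 N·mm

Resultant of the distributed load: 3.6 × 271 = 975.6 N at 238.5 mm from B.
ΣF_x = 0: B_x = 0.
ΣF_y = 0: B_y − 3.6·271 − 790 − 730 = 0 → B_y = 2496 N.
ΣM about B: M_B − (3.6·271)·238.5 − 790·498 − 730·100 − 295050 = 0 → M_B = 994200 N·mm.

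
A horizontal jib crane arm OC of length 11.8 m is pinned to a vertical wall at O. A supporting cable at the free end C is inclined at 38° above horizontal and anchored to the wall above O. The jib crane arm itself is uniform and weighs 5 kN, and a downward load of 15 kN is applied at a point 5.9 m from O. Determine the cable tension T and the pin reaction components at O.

T = 16.24 kN, O_x = 12.80 kN, O_y = 10.00 kN

ΣM about O: T·sin38°·11.8 − 5·5.9 − 15·5.9 = 0 → T = 118/(11.8·0.615661) = 16.2427 ≈ 16.24 kN.
ΣF_x = 0: O_x − T·cos38° = 0 → O_x = 16.2427 × 0.788011 = 12.80 kN.
ΣF_y = 0: O_y + T·sin38° − 5 − 15 = 0 → O_y = 20 − 16.2427 × 0.615661 = 10.00 kN.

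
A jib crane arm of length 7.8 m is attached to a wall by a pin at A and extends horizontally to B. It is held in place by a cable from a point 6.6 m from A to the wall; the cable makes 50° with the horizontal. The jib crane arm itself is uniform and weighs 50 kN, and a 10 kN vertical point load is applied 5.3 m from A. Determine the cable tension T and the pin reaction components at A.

T = 49.05 kN, A_x = 31.53 kN, A_y = 22.42 kN

ΣM about A: T·sin50°·6.6 − 50·3.9 − 10·5.3 = 0 → T = 248/(6.6·0.766044) = 49.0517 ≈ 49.05 kN.
ΣF_x = 0: A_x − T·cos50° = 0 → A_x = 49.0517 × 0.642788 = 31.53 kN.
ΣF_y = 0: A_y + T·sin50° − 50 − 10 = 0 → A_y = 60 − 49.0517 × 0.766044 = 22.42 kN.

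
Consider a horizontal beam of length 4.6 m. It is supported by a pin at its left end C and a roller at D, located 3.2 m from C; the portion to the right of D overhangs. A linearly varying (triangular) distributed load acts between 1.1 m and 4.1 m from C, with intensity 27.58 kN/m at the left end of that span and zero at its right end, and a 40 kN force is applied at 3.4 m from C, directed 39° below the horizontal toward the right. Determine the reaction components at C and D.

Resultant of the triangular load: ½ × 27.58 × 3 = 41.37 kN, acting at 2.1 m from C (one-third of the span from the peak).
Taking moments about C: D_y·3.2 − (½·27.58·3)·2.1 − 40·sin39°·3.4 = 0 → D_y = 172.465/3.2 = 53.8953 ≈ 53.90 kN.
ΣF_y = 0: C_y + 53.8953 − ½·27.58·3 − 40·sin39° = 0 → C_y = 12.65 kN.
ΣF_x = 0: C_x + 40·cos39° = 0 → C_x = -31.09 kN.

C_x = -31.09 kN, C_y = 12.65 kN, D_y = 53.90 kN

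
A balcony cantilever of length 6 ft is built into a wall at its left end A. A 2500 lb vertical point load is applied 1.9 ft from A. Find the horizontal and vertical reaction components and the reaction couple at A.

ΣF_x = 0: A_x = 0.
ΣF_y = 0: A_y − 2500 = 0 → A_y = 2500 lb.
ΣM about A: M_A − 2500·1.9 = 0 → M_A = 4750 lb·ft.

A_x = 0, A_y = 2500 lb, M_A = 4750 lb·ft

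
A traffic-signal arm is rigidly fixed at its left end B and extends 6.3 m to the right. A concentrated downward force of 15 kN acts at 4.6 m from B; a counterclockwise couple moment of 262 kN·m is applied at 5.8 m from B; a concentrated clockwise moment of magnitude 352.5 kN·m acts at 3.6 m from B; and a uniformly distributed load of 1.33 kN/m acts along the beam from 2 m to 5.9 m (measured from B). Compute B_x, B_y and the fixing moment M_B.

Resultant of the distributed load: 1.33 × 3.9 = 5.187 kN at 3.95 m from B.
ΣF_x = 0: B_x = 0.
ΣF_y = 0: B_y − 15 − 1.33·3.9 = 0 → B_y = 20.19 kN.
ΣM about B: M_B − 15·4.6 + 262 − 352.5 − (1.33·3.9)·3.95 = 0 → M_B = 180.0 kN·m.

B_x = 0, B_y = 20.19 kN, M_B = 180.0 kN·m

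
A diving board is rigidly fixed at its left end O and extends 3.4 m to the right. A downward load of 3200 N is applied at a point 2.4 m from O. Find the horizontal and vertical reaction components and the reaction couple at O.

O_x = 0, O_y = 3200 N, M_O = 7680 N·m

ΣF_x = 0: O_x = 0.
ΣF_y = 0: O_y − 3200 = 0 → O_y = 3200 N.
ΣM about O: M_O − 3200·2.4 = 0 → M_O = 7680 N·m.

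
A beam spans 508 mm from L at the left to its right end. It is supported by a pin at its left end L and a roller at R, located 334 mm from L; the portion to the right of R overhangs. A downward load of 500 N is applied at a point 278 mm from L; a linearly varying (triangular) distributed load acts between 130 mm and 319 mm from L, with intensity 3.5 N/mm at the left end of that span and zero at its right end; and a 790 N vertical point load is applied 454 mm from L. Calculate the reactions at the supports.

Resultant of the triangular load: ½ × 3.5 × 189 = 330.75 N, acting at 193 mm from L (one-third of the span from the peak).
ΣM about L: R_y·334 − 500·278 − (½·3.5·189)·193 − 790·454 = 0 → R_y = 561494.75/334 = 1681.12 ≈ 1681 N.
ΣF_y = 0: L_y + 1681.12 − 500 − ½·3.5·189 − 790 = 0 → L_y = -60.37 N.
ΣF_x = 0: no horizontal applied forces, so L_x = 0.

L_x = 0, L_y = -60.37 N, R_y = 1681 N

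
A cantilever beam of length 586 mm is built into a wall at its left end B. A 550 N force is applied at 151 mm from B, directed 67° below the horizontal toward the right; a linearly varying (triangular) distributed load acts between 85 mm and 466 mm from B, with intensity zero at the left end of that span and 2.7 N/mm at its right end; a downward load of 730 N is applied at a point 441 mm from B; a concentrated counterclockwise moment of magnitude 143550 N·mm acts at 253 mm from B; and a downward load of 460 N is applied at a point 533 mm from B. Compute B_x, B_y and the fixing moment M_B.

Resultant of the triangular load: ½ × 2.7 × 381 = 514.35 N, acting at 339 mm from B (one-third of the span from the peak).
ΣF_x = 0: B_x + 550·cos67° = 0 → B_x = -214.9 N.
ΣF_y = 0: B_y − 550·sin67° − ½·2.7·381 − 730 − 460 = 0 → B_y = 2211 N.
ΣM about B: M_B − 550·sin67°·151 − (½·2.7·381)·339 − 730·441 + 143550 − 460·533 = 0 → M_B = 674400 N·mm.

B_x = -214.9 N, B_y = 2211 N, M_B = 674400 N·mm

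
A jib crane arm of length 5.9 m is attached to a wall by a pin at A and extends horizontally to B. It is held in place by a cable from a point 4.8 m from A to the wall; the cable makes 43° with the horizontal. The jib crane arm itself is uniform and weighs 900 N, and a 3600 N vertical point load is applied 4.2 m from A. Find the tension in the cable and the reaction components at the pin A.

ΣM about A: T·sin43°·4.8 − 900·2.95 − 3600·4.2 = 0 → T = 17775/(4.8·0.681998) = 5429.82 ≈ 5430 N.
ΣF_x = 0: A_x − T·cos43° = 0 → A_x = 5429.82 × 0.731354 = 3971 N.
ΣF_y = 0: A_y + T·sin43° − 900 − 3600 = 0 → A_y = 4500 − 5429.82 × 0.681998 = 796.9 N.

T = 5430 N, A_x = 3971 N, A_y = 796.9 N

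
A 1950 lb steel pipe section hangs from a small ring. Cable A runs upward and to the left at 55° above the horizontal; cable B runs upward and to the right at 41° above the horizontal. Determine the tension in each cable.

ΣF_x = 0: −T_A·cos55° + T_B·cos41° = 0 → T_B = 0.759996·T_A.
ΣF_y = 0: T_A·sin55° + T_B·sin41° = 1950.
Substitute: T_A·(0.819152 + 0.759996·0.656059) = 1950 → T_A = 1479.79 ≈ 1480 lb.
Then T_B = 0.759996 × 1479.79 = 1125 lb.

T_A = 1480 lb, T_B = 1125 lb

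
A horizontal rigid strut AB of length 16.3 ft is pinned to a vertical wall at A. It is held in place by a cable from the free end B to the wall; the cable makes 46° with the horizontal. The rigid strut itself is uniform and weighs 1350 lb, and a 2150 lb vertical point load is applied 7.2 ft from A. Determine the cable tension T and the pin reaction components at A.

T = 2259 lb, A_x = 1569 lb, A_y = 1875 lb

ΣM about A: T·sin46°·16.3 − 1350·8.15 − 2150·7.2 = 0 → T = 26482.5/(16.3·0.71934) = 2258.59 ≈ 2259 lb.
ΣF_x = 0: A_x − T·cos46° = 0 → A_x = 2258.59 × 0.694658 = 1569 lb.
ΣF_y = 0: A_y + T·sin46° − 1350 − 2150 = 0 → A_y = 3500 − 2258.59 × 0.71934 = 1875 lb.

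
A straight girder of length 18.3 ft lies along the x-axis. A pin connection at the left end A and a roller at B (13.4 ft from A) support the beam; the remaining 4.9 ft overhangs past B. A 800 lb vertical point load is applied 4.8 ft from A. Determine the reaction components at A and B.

Moments about A: B_y·13.4 − 800·4.8 = 0 → B_y = 3840/13.4 = 286.567 ≈ 286.6 lb.
ΣF_y = 0: A_y + 286.567 − 800 = 0 → A_y = 513.4 lb.
ΣF_x = 0: no horizontal applied forces, so A_x = 0.

A_x = 0, A_y = 513.4 lb, B_y = 286.6 lb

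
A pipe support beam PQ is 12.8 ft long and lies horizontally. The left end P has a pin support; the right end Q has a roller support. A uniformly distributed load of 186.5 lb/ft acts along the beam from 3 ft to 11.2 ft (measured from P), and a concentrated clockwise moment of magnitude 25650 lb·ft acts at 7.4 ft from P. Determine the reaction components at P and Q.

P_x = 0, P_y = -1323 lb, Q_y = 2852 lb

Resultant of the distributed load: 186.5 × 8.2 = 1529.3 lb at 7.1 ft from P.
Taking moments about P: Q_y·12.8 − (186.5·8.2)·7.1 − 25650 = 0 → Q_y = 36508.03/12.8 = 2852.19 ≈ 2852 lb.
ΣF_y = 0: P_y + 2852.19 − 186.5·8.2 = 0 → P_y = -1323 lb.
ΣF_x = 0: no horizontal applied forces, so P_x = 0.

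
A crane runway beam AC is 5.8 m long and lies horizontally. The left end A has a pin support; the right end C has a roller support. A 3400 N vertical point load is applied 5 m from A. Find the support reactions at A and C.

Moments about A: C_y·5.8 − 3400·5 = 0 → C_y = 17000/5.8 = 2931.03 ≈ 2931 N.
ΣF_y = 0: A_y + 2931.03 − 3400 = 0 → A_y = 469.0 N.
ΣF_x = 0: no horizontal applied forces, so A_x = 0.

A_x = 0, A_y = 469.0 N, C_y = 2931 N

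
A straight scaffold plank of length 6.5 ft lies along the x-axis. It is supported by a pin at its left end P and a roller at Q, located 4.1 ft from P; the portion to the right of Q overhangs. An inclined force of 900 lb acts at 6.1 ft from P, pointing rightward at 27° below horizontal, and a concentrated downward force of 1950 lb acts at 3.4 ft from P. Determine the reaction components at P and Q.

ΣM about P: Q_y·4.1 − 900·sin27°·6.1 − 1950·3.4 = 0 → Q_y = 9122.41/4.1 = 2224.98 ≈ 2225 lb.
ΣF_y = 0: P_y + 2224.98 − 900·sin27° − 1950 = 0 → P_y = 133.6 lb.
ΣF_x = 0: P_x + 900·cos27° = 0 → P_x = -801.9 lb.

P_x = -801.9 lb, P_y = 133.6 lb, Q_y = 2225 lb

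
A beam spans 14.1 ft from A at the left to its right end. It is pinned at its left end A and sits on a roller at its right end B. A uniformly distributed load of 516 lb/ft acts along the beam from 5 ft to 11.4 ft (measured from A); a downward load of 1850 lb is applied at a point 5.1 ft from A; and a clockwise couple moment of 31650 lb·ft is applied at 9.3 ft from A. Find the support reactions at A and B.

A_x = 0, A_y = 318.0 lb, B_y = 4834 lb

Resultant of the distributed load: 516 × 6.4 = 3302.4 lb at 8.2 ft from A.
Taking moments about A: B_y·14.1 − (516·6.4)·8.2 − 1850·5.1 − 31650 = 0 → B_y = 68164.68/14.1 = 4834.37 ≈ 4834 lb.
ΣF_y = 0: A_y + 4834.37 − 516·6.4 − 1850 = 0 → A_y = 318.0 lb.
ΣF_x = 0: no horizontal applied forces, so A_x = 0.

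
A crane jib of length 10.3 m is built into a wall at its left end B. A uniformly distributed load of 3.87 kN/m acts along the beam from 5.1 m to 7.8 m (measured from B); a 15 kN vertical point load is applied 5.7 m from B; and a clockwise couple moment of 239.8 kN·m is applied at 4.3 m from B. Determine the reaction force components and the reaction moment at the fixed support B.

B_x = 0, B_y = 25.45 kN, M_B = 392.7 kN·m

Resultant of the distributed load: 3.87 × 2.7 = 10.449 kN at 6.45 m from B.
ΣF_x = 0: B_x = 0.
ΣF_y = 0: B_y − 3.87·2.7 − 15 = 0 → B_y = 25.45 kN.
ΣM about B: M_B − (3.87·2.7)·6.45 − 15·5.7 − 239.8 = 0 → M_B = 392.7 kN·m.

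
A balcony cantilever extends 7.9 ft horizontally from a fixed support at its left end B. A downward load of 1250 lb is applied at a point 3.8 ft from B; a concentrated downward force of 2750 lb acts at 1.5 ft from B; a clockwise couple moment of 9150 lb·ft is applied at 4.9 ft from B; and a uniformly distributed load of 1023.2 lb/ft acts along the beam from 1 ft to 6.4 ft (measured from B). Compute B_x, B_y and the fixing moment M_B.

B_x = 0, B_y = 9525 lb, M_B = 38470 lb·ft

Resultant of the distributed load: 1023.2 × 5.4 = 5525.28 lb at 3.7 ft from B.
ΣF_x = 0: B_x = 0.
ΣF_y = 0: B_y − 1250 − 2750 − 1023.2·5.4 = 0 → B_y = 9525 lb.
ΣM about B: M_B − 1250·3.8 − 2750·1.5 − 9150 − (1023.2·5.4)·3.7 = 0 → M_B = 38470 lb·ft.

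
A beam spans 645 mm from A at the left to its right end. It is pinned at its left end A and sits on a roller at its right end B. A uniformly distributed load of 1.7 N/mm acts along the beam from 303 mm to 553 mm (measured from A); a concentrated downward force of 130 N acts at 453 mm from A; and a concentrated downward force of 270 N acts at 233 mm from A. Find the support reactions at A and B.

A_x = 0, A_y = 354.1 N, B_y = 470.9 N

Resultant of the distributed load: 1.7 × 250 = 425 N at 428 mm from A.
Moments about A: B_y·645 − (1.7·250)·428 − 130·453 − 270·233 = 0 → B_y = 303700/645 = 470.853 ≈ 470.9 N.
ΣF_y = 0: A_y + 470.853 − 1.7·250 − 130 − 270 = 0 → A_y = 354.1 N.
ΣF_x = 0: no horizontal applied forces, so A_x = 0.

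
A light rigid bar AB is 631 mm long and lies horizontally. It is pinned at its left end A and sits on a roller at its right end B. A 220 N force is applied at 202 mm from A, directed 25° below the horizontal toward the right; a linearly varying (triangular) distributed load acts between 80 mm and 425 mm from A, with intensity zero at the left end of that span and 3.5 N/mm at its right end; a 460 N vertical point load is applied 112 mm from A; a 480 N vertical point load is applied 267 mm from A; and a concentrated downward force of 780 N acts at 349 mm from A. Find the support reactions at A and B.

A_x = -199.4 N, A_y = 1374 N, B_y = 1043 N

Resultant of the triangular load: ½ × 3.5 × 345 = 603.75 N, acting at 310 mm from A (one-third of the span from the peak).
ΣM about A: B_y·631 − 220·sin25°·202 − (½·3.5·345)·310 − 460·112 − 480·267 − 780·349 = 0 → B_y = 657844/631 = 1042.54 ≈ 1043 N.
ΣF_y = 0: A_y + 1042.54 − 220·sin25° − ½·3.5·345 − 460 − 480 − 780 = 0 → A_y = 1374 N.
ΣF_x = 0: A_x + 220·cos25° = 0 → A_x = -199.4 N.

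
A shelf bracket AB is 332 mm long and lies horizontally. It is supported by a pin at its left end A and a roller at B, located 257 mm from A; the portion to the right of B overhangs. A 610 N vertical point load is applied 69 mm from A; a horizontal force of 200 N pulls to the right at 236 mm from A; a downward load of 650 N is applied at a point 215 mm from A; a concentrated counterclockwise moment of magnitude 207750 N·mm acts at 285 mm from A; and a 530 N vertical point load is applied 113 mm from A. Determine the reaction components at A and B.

ΣM about A: B_y·257 − 610·69 − 650·215 + 207750 − 530·113 = 0 → B_y = 33980/257 = 132.218 ≈ 132.2 N.
ΣF_y = 0: A_y + 132.218 − 610 − 650 − 530 = 0 → A_y = 1658 N.
ΣF_x = 0: A_x + 200 = 0 → A_x = -200.0 N.

A_x = -200.0 N, A_y = 1658 N, B_y = 132.2 N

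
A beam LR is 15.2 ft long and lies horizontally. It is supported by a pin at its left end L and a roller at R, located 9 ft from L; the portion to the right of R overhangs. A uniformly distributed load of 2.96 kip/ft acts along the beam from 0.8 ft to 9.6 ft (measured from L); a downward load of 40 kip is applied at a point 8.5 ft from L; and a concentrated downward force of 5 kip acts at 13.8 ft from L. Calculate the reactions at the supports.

L_x = 0, L_y = 10.55 kip, R_y = 60.49 kip

Resultant of the distributed load: 2.96 × 8.8 = 26.048 kip at 5.2 ft from L.
ΣM about L: R_y·9 − (2.96·8.8)·5.2 − 40·8.5 − 5·13.8 = 0 → R_y = 544.4496/9 = 60.4944 ≈ 60.49 kip.
ΣF_y = 0: L_y + 60.4944 − 2.96·8.8 − 40 − 5 = 0 → L_y = 10.55 kip.
ΣF_x = 0: no horizontal applied forces, so L_x = 0.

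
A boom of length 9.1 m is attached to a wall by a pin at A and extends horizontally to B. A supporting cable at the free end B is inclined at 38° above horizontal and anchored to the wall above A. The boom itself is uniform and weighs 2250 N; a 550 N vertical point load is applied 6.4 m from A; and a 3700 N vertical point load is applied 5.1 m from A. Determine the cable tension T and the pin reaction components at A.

ΣM about A: T·sin38°·9.1 − 2250·4.55 − 550·6.4 − 3700·5.1 = 0 → T = 32627.5/(9.1·0.615661) = 5823.72 ≈ 5824 N.
ΣF_x = 0: A_x − T·cos38° = 0 → A_x = 5823.72 × 0.788011 = 4589 N.
ΣF_y = 0: A_y + T·sin38° − 2250 − 550 − 3700 = 0 → A_y = 6500 − 5823.72 × 0.615661 = 2915 N.

T = 5824 N, A_x = 4589 N, A_y = 2915 N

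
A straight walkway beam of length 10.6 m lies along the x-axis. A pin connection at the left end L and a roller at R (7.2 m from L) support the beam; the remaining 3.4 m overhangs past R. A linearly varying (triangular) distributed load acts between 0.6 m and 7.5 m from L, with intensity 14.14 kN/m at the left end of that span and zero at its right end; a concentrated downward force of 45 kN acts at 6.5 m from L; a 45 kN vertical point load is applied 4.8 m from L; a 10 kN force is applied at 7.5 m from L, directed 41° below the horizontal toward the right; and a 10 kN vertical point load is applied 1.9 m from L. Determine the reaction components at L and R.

Resultant of the triangular load: ½ × 14.14 × 6.9 = 48.783 kN, acting at 2.9 m from L (one-third of the span from the peak).
Moments about L: R_y·7.2 − (½·14.14·6.9)·2.9 − 45·6.5 − 45·4.8 − 10·sin41°·7.5 − 10·1.9 = 0 → R_y = 718.175/7.2 = 99.7465 ≈ 99.75 kN.
ΣF_y = 0: L_y + 99.7465 − ½·14.14·6.9 − 45 − 45 − 10·sin41° − 10 = 0 → L_y = 55.60 kN.
ΣF_x = 0: L_x + 10·cos41° = 0 → L_x = -7.547 kN.

L_x = -7.547 kN, L_y = 55.60 kN, R_y = 99.75 kN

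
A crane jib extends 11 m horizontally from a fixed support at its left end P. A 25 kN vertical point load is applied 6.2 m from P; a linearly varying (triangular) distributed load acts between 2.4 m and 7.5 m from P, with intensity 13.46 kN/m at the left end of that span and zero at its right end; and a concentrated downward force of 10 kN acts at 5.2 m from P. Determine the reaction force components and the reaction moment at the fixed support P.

P_x = 0, P_y = 69.32 kN, M_P = 347.7 kN·m

Resultant of the triangular load: ½ × 13.46 × 5.1 = 34.323 kN, acting at 4.1 m from P (one-third of the span from the peak).
ΣF_x = 0: P_x = 0.
ΣF_y = 0: P_y − 25 − ½·13.46·5.1 − 10 = 0 → P_y = 69.32 kN.
ΣM about P: M_P − 25·6.2 − (½·13.46·5.1)·4.1 − 10·5.2 = 0 → M_P = 347.7 kN·m.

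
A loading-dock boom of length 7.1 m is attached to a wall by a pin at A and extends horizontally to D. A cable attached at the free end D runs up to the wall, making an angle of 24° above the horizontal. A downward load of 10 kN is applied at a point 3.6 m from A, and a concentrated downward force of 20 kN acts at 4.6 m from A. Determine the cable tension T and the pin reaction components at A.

T = 44.32 kN, A_x = 40.49 kN, A_y = 11.97 kN

ΣM about A: T·sin24°·7.1 − 10·3.6 − 20·4.6 = 0 → T = 128/(7.1·0.406737) = 44.3239 ≈ 44.32 kN.
ΣF_x = 0: A_x − T·cos24° = 0 → A_x = 44.3239 × 0.913545 = 40.49 kN.
ΣF_y = 0: A_y + T·sin24° − 10 − 20 = 0 → A_y = 30 − 44.3239 × 0.406737 = 11.97 kN.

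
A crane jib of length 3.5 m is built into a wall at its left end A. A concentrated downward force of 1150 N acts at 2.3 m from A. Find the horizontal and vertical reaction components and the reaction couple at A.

A_x = 0, A_y = 1150 N, M_A = 2645 N·m

ΣF_x = 0: A_x = 0.
ΣF_y = 0: A_y − 1150 = 0 → A_y = 1150 N.
ΣM about A: M_A − 1150·2.3 = 0 → M_A = 2645 N·m.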